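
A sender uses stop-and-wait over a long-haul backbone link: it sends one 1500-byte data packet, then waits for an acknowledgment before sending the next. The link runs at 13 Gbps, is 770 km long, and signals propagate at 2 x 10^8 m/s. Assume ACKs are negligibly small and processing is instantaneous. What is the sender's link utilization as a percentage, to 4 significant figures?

0.01199 %

t_tx = L/R = 12000/13000000000 = 9.23077e-07 s.
t_prop = 770000/200000000 = 0.00385 s; RTT = 0.0077 s.
Cycle = t_tx + RTT = 0.00770092 s.
Utilization = t_tx / cycle = 9.23077e-07/0.00770092 = 0.01199 %.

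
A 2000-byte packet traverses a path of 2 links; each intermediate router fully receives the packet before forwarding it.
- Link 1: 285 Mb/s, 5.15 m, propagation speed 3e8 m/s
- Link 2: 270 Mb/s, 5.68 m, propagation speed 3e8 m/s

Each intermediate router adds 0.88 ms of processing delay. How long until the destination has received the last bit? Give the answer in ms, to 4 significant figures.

0.9954 ms

L = 2000 × 8 = 16000 bits.
Transmission delays (L/R per hop): 0.0561404, 0.0592593 ms; sum = 0.1154 ms.
Propagation delays (d/s per hop): 1.71667e-05, 1.89333e-05 ms; sum = 3.61e-05 ms.
Processing at 1 router(s): 1 × 0.88 ms = 0.88 ms.
End-to-end = 0.9954 ms.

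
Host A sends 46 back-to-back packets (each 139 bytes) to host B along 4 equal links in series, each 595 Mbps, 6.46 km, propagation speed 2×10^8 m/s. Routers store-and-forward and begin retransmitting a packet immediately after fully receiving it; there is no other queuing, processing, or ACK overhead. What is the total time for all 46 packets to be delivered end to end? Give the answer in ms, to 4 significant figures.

0.2208 ms

Per-hop transmission t_tx = L/R = 1112/595000000 = 0.00186891 ms.
Per-hop propagation t_prop = 6460/200000000 = 0.0323 ms.
Pipeline fill: first packet needs 4·t_tx to clear all hops; remaining 45 packets each add one t_tx.
Total = (4+46-1)·t_tx + 4·t_prop = 49·0.00186891 + 4·0.0323 = 0.2208 ms.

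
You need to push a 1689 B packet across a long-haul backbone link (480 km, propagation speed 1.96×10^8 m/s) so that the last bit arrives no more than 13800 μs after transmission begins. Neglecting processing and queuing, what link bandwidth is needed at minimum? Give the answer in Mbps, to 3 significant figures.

1.19 Mbps

L = 13512 bits.
Propagation delay = 480000 / 196000000 = 2448.98 μs.
Transmission budget = 13800 − 2448.98 = 11351 μs.
R ≥ L / t_tx = 13512 bits / 0.011351 s = 1.19 Mbps.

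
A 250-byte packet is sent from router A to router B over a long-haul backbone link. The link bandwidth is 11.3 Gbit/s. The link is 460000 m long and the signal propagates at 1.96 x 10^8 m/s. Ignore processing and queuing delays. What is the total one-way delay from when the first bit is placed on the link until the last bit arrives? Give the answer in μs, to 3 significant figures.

L = 250 × 8 = 2000 bits.
Transmission delay = L/R = 2000 / 11300000000 = 0.176991 μs.
Propagation delay = d/s = 460000 m / 196000000 m/s = 2346.94 μs.
Total = 2350 μs.

2350 μs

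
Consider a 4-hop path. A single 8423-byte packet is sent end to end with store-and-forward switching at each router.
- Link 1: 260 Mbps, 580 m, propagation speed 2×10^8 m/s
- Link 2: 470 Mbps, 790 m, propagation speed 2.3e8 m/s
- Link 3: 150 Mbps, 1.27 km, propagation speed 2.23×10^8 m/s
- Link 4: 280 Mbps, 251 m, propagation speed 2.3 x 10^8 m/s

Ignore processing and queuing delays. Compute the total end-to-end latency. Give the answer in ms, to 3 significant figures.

L = 8423 × 8 = 67384 bits.
Transmission delays (L/R per hop): 0.259169, 0.14337, 0.449227, 0.240657 ms; sum = 1.09242 ms.
Propagation delays (d/s per hop): 0.0029, 0.00343478, 0.00569507, 0.0010913 ms; sum = 0.0131212 ms.
End-to-end = 1.11 ms.

1.11 ms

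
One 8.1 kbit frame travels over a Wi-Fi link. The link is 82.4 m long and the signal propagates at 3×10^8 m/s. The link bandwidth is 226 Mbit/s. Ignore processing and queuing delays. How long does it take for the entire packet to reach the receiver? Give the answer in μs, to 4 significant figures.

L = 8100 bits.
Transmission delay = L/R = 8100 / 226000000 = 35.8407 μs.
Propagation delay = d/s = 82.4 m / 300000000 m/s = 0.274667 μs.
Total = 36.12 μs.

36.12 μs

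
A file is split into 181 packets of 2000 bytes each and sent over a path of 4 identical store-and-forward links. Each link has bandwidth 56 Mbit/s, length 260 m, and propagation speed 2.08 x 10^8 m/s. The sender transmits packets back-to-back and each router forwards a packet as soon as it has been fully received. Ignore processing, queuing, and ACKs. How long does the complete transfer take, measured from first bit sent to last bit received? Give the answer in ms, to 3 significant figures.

Per-hop transmission t_tx = L/R = 16000/56000000 = 0.285714 ms.
Per-hop propagation t_prop = 260/208000000 = 0.00125 ms.
Pipeline fill: first packet needs 4·t_tx to clear all hops; remaining 180 packets each add one t_tx.
Total = (4+181-1)·t_tx + 4·t_prop = 184·0.285714 + 4·0.00125 = 52.6 ms.

52.6 ms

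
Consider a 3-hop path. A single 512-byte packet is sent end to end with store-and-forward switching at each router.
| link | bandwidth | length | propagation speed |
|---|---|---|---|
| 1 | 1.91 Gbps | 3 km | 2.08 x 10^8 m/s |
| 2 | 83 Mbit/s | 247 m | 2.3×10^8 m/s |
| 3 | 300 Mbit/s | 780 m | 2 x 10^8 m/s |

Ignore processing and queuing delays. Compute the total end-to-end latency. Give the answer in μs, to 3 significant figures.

L = 512 × 8 = 4096 bits.
Transmission delays (L/R per hop): 2.1445, 49.3494, 13.6533 μs; sum = 65.1472 μs.
Propagation delays (d/s per hop): 14.4231, 1.07391, 3.9 μs; sum = 19.397 μs.
End-to-end = 84.5 μs.

84.5 μs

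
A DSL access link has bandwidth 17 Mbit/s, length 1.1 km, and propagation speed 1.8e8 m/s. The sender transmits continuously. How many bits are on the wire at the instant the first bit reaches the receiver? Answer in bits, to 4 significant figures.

103.9 bits

Propagation delay = 1100 / 180000000 = 6.11111e-06 s.
BDP = R × t_prop = 17000000 × 6.11111e-06 = 103.889 bits.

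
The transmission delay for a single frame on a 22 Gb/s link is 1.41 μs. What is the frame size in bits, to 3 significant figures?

31000 bits

L = R × t_tx = 22000000000 b/s × 1.41e-06 s = 31020 bits.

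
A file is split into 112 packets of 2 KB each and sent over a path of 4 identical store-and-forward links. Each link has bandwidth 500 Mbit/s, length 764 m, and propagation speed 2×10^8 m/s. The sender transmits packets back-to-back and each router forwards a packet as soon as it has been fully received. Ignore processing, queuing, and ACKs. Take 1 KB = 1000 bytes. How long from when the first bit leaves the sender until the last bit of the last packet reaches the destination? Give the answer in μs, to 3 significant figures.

3700 μs

Per-hop transmission t_tx = L/R = 16000/500000000 = 32 μs.
Per-hop propagation t_prop = 764/200000000 = 3.82 μs.
Pipeline fill: first packet needs 4·t_tx to clear all hops; remaining 111 packets each add one t_tx.
Total = (4+112-1)·t_tx + 4·t_prop = 115·32 + 4·3.82 = 3700 μs.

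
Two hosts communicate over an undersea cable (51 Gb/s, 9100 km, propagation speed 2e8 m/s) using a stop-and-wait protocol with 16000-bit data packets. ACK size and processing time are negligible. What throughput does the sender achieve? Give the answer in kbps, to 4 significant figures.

175.8 kbps

t_tx = L/R = 16000/51000000000 = 3.13725e-07 s.
t_prop = 9100000/200000000 = 0.0455 s; RTT = 0.091 s.
Cycle = t_tx + RTT = 0.0910003 s.
Throughput = L / cycle = 16000 / 0.0910003 = 175.8 kbps.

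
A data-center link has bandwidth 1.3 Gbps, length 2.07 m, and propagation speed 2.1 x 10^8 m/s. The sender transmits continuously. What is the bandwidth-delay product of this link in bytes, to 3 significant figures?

Propagation delay = 2.07 / 210000000 = 9.85714e-09 s.
BDP = R × t_prop = 1300000000 × 9.85714e-09 = 12.8143 bits.
In bytes: 12.8143/8 = 1.60 bytes.

1.60 bytes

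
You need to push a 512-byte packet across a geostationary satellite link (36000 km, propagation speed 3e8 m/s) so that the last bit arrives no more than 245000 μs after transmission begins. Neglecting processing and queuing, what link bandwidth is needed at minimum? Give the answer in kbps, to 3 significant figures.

32.8 kbps

L = 4096 bits.
Propagation delay = 36000000 / 300000000 = 120000 μs.
Transmission budget = 245000 − 120000 = 125000 μs.
R ≥ L / t_tx = 4096 bits / 0.125 s = 32.8 kbps.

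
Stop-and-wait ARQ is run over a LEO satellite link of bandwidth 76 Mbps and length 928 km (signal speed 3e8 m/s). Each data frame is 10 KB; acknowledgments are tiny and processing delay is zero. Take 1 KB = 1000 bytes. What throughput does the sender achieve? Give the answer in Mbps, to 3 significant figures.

11.1 Mbps

t_tx = L/R = 80000/76000000 = 0.00105263 s.
t_prop = 928000/300000000 = 0.00309333 s; RTT = 0.00618667 s.
Cycle = t_tx + RTT = 0.0072393 s.
Throughput = L / cycle = 80000 / 0.0072393 = 11.1 Mbps.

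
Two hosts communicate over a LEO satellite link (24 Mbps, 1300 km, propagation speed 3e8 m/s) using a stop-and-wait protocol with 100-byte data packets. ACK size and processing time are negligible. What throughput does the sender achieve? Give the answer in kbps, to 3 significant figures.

92.0 kbps

t_tx = L/R = 800/24000000 = 3.33333e-05 s.
t_prop = 1300000/300000000 = 0.00433333 s; RTT = 0.00866667 s.
Cycle = t_tx + RTT = 0.0087 s.
Throughput = L / cycle = 800 / 0.0087 = 92.0 kbps.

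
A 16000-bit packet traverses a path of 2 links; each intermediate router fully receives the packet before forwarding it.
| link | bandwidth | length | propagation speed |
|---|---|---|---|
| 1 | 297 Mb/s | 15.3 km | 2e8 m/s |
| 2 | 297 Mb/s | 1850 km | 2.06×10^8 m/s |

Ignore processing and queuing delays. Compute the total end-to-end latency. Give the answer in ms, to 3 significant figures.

Transmission delay per hop = L/R = 16000/297000000 = 0.0538721 ms; 2 hops → 0.107744 ms.
Propagation delays (d/s per hop): 0.0765, 8.98058 ms; sum = 9.05708 ms.
End-to-end = 9.16 ms.

9.16 ms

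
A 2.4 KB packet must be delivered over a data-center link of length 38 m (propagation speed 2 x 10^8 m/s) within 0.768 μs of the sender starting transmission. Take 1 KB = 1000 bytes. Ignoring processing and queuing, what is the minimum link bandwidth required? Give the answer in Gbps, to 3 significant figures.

33.2 Gbps

L = 19200 bits.
Propagation delay = 38 / 200000000 = 0.19 μs.
Transmission budget = 0.768 − 0.19 = 0.578 μs.
R ≥ L / t_tx = 19200 bits / 5.78e-07 s = 33.2 Gbps.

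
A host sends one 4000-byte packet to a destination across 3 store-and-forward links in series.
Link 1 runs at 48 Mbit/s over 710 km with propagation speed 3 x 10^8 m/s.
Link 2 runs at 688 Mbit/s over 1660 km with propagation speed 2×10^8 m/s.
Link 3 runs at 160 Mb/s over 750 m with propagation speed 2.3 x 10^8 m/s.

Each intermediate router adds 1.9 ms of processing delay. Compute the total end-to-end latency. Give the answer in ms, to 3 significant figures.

15.4 ms

L = 4000 × 8 = 32000 bits.
Transmission delays (L/R per hop): 0.666667, 0.0465116, 0.2 ms; sum = 0.913178 ms.
Propagation delays (d/s per hop): 2.36667, 8.3, 0.00326087 ms; sum = 10.6699 ms.
Processing at 2 router(s): 2 × 1.9 ms = 3.8 ms.
End-to-end = 15.4 ms.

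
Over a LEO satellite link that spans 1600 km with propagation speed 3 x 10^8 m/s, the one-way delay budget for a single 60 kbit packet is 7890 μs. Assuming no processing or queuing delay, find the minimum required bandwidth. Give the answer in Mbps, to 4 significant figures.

Propagation delay = 1600000 / 300000000 = 5333.33 μs.
Transmission budget = 7890 − 5333.33 = 2556.67 μs.
R ≥ L / t_tx = 60000 bits / 0.00255667 s = 23.47 Mbps.

23.47 Mbps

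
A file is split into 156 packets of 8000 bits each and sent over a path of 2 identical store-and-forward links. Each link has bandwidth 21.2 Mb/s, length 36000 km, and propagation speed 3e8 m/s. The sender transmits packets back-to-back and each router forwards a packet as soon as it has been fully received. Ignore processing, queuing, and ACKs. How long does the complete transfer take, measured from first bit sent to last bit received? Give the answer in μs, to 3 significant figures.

299000 μs

Per-hop transmission t_tx = L/R = 8000/21200000 = 377.358 μs.
Per-hop propagation t_prop = 36000000/300000000 = 120000 μs.
Pipeline fill: first packet needs 2·t_tx to clear all hops; remaining 155 packets each add one t_tx.
Total = (2+156-1)·t_tx + 2·t_prop = 157·377.358 + 2·120000 = 299000 μs.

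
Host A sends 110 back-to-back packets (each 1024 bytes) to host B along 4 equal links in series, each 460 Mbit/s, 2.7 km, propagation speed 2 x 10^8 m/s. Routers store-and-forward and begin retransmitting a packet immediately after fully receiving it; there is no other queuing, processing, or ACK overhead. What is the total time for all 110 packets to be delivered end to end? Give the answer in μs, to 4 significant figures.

2066 μs

Per-hop transmission t_tx = L/R = 8192/460000000 = 17.8087 μs.
Per-hop propagation t_prop = 2700/200000000 = 13.5 μs.
Pipeline fill: first packet needs 4·t_tx to clear all hops; remaining 109 packets each add one t_tx.
Total = (4+110-1)·t_tx + 4·t_prop = 113·17.8087 + 4·13.5 = 2066 μs.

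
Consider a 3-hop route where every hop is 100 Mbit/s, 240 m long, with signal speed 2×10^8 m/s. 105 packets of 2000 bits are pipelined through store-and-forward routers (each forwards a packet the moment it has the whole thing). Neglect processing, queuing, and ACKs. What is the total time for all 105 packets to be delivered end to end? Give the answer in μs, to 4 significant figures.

Per-hop transmission t_tx = L/R = 2000/100000000 = 20 μs.
Per-hop propagation t_prop = 240/200000000 = 1.2 μs.
Pipeline fill: first packet needs 3·t_tx to clear all hops; remaining 104 packets each add one t_tx.
Total = (3+105-1)·t_tx + 3·t_prop = 107·20 + 3·1.2 = 2144 μs.

2144 μs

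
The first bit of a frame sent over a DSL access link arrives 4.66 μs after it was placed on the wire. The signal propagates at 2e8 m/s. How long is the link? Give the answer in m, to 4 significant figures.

932.0 m

d = s × t_prop = 200000000 × 4.66e-06 = 932.0 m.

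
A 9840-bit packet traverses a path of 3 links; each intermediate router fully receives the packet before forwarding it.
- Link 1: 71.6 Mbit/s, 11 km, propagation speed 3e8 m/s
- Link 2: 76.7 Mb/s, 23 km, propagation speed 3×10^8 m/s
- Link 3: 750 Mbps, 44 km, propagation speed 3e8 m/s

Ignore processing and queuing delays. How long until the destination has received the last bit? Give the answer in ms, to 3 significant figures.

0.539 ms

Transmission delays (L/R per hop): 0.13743, 0.128292, 0.01312 ms; sum = 0.278842 ms.
Propagation delays (d/s per hop): 0.0366667, 0.0766667, 0.146667 ms; sum = 0.26 ms.
End-to-end = 0.539 ms.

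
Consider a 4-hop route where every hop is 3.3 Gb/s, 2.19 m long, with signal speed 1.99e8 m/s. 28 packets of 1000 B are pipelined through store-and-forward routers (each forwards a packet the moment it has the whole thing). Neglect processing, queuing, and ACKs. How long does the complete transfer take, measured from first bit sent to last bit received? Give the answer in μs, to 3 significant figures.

75.2 μs

Per-hop transmission t_tx = L/R = 8000/3300000000 = 2.42424 μs.
Per-hop propagation t_prop = 2.19/199000000 = 0.011005 μs.
Pipeline fill: first packet needs 4·t_tx to clear all hops; remaining 27 packets each add one t_tx.
Total = (4+28-1)·t_tx + 4·t_prop = 31·2.42424 + 4·0.011005 = 75.2 μs.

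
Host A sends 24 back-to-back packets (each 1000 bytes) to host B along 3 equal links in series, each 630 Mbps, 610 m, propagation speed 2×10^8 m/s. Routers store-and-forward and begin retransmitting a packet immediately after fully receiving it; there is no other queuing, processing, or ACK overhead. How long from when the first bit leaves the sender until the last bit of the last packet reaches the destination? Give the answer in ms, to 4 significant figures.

0.3393 ms

Per-hop transmission t_tx = L/R = 8000/630000000 = 0.0126984 ms.
Per-hop propagation t_prop = 610/200000000 = 0.00305 ms.
Pipeline fill: first packet needs 3·t_tx to clear all hops; remaining 23 packets each add one t_tx.
Total = (3+24-1)·t_tx + 3·t_prop = 26·0.0126984 + 3·0.00305 = 0.3393 ms.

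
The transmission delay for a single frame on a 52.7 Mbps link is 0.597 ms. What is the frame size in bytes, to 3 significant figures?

L = R × t_tx = 52700000 b/s × 0.000597 s = 31461.9 bits.
In bytes: 31461.9 / 8 = 3930 bytes.

3930 bytes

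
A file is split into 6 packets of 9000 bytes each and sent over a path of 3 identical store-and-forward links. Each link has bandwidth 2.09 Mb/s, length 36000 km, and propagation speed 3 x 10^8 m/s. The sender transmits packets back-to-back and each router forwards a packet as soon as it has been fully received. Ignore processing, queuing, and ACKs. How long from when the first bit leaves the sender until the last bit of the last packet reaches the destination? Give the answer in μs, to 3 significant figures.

Per-hop transmission t_tx = L/R = 72000/2.09e+06 = 34449.8 μs.
Per-hop propagation t_prop = 36000000/300000000 = 120000 μs.
Pipeline fill: first packet needs 3·t_tx to clear all hops; remaining 5 packets each add one t_tx.
Total = (3+6-1)·t_tx + 3·t_prop = 8·34449.8 + 3·120000 = 636000 μs.

636000 μs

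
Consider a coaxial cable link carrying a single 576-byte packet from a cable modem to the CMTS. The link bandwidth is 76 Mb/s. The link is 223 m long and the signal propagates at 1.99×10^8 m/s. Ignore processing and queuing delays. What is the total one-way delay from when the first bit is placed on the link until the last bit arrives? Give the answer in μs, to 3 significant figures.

61.8 μs

L = 576 × 8 = 4608 bits.
Transmission delay = L/R = 4608 / 76000000 = 60.6316 μs.
Propagation delay = d/s = 223 m / 199000000 m/s = 1.1206 μs.
Total = 61.8 μs.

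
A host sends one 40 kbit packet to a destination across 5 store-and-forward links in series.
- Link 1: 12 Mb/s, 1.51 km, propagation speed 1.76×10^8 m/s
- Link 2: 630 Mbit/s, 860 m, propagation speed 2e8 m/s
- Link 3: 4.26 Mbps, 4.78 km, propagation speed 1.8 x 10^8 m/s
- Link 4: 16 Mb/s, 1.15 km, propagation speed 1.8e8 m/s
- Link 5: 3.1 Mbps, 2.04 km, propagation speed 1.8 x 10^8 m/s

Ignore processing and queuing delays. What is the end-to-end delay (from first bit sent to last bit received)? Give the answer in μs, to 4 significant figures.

L = 40000 bits.
Transmission delays (L/R per hop): 3333.33, 63.4921, 9389.67, 2500, 12903.2 μs; sum = 28189.7 μs.
Propagation delays (d/s per hop): 8.57955, 4.3, 26.5556, 6.38889, 11.3333 μs; sum = 57.1573 μs.
End-to-end = 28250 μs.

28250 μs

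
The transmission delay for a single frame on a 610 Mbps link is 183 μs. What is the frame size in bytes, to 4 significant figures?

13950 bytes

L = R × t_tx = 610000000 b/s × 0.000183 s = 111630 bits.
In bytes: 111630 / 8 = 13950 bytes.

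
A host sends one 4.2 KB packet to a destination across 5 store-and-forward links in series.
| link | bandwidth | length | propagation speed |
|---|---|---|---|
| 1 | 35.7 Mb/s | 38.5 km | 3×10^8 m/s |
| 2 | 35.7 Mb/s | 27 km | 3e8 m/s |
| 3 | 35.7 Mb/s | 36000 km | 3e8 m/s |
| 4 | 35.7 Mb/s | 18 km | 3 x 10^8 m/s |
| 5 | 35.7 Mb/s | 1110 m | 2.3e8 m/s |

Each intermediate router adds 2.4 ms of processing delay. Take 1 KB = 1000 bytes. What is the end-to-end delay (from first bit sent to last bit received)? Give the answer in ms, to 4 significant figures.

L = 33600 bits.
Transmission delay per hop = L/R = 33600/35700000 = 0.941176 ms; 5 hops → 4.70588 ms.
Propagation delays (d/s per hop): 0.128333, 0.09, 120, 0.06, 0.00482609 ms; sum = 120.283 ms.
Processing at 4 router(s): 4 × 2.4 ms = 9.6 ms.
End-to-end = 134.6 ms.

134.6 ms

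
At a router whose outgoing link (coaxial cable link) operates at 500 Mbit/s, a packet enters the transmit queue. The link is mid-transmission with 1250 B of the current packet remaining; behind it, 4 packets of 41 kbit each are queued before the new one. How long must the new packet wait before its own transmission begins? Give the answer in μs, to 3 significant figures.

Each queued packet: L/R = 41000/500000000 = 82 μs.
4 queued → 328 μs.
Plus remaining 10000 bits of current packet: 20 μs.
Queuing delay = 348 μs.

348 μs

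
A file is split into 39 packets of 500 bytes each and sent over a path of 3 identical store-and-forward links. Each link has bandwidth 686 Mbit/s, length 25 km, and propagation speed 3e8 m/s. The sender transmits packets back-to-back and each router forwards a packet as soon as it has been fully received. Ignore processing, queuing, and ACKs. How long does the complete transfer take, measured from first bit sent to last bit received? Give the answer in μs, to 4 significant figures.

Per-hop transmission t_tx = L/R = 4000/686000000 = 5.8309 μs.
Per-hop propagation t_prop = 25000/300000000 = 83.3333 μs.
Pipeline fill: first packet needs 3·t_tx to clear all hops; remaining 38 packets each add one t_tx.
Total = (3+39-1)·t_tx + 3·t_prop = 41·5.8309 + 3·83.3333 = 489.1 μs.

489.1 μs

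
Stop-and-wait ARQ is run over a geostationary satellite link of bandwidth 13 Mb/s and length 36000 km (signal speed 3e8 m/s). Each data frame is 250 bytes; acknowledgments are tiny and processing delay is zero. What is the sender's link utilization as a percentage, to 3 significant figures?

0.0641 %

t_tx = L/R = 2000/13000000 = 0.000153846 s.
t_prop = 36000000/300000000 = 0.12 s; RTT = 0.24 s.
Cycle = t_tx + RTT = 0.240154 s.
Utilization = t_tx / cycle = 0.000153846/0.240154 = 0.0641 %.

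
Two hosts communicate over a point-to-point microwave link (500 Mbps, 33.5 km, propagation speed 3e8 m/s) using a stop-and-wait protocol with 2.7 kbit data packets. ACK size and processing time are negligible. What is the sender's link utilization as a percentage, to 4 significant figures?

t_tx = L/R = 2700/500000000 = 5.4e-06 s.
t_prop = 33500/300000000 = 0.000111667 s; RTT = 0.000223333 s.
Cycle = t_tx + RTT = 0.000228733 s.
Utilization = t_tx / cycle = 5.4e-06/0.000228733 = 2.361 %.

2.361 %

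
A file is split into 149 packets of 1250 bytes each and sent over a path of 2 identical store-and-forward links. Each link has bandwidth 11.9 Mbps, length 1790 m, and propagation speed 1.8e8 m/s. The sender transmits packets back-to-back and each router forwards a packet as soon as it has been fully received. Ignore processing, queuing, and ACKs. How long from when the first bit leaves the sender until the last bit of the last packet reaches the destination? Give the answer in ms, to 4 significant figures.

126.1 ms

Per-hop transmission t_tx = L/R = 10000/11900000 = 0.840336 ms.
Per-hop propagation t_prop = 1790/180000000 = 0.00994444 ms.
Pipeline fill: first packet needs 2·t_tx to clear all hops; remaining 148 packets each add one t_tx.
Total = (2+149-1)·t_tx + 2·t_prop = 150·0.840336 + 2·0.00994444 = 126.1 ms.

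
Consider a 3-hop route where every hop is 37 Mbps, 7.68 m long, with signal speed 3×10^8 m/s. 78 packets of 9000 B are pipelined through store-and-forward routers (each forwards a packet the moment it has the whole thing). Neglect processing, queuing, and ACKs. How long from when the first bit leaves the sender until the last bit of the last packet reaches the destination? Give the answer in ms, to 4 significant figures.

155.7 ms

Per-hop transmission t_tx = L/R = 72000/37000000 = 1.94595 ms.
Per-hop propagation t_prop = 7.68/300000000 = 2.56e-05 ms.
Pipeline fill: first packet needs 3·t_tx to clear all hops; remaining 77 packets each add one t_tx.
Total = (3+78-1)·t_tx + 3·t_prop = 80·1.94595 + 3·2.56e-05 = 155.7 ms.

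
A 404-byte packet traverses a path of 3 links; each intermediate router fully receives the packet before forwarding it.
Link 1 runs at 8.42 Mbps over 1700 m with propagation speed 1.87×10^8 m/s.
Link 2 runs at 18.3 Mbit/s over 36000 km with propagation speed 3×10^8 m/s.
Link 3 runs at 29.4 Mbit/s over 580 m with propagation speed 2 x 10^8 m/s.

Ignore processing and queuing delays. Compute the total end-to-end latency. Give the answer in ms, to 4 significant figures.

L = 404 × 8 = 3232 bits.
Transmission delays (L/R per hop): 0.383848, 0.176612, 0.109932 ms; sum = 0.670392 ms.
Propagation delays (d/s per hop): 0.00909091, 120, 0.0029 ms; sum = 120.012 ms.
End-to-end = 120.7 ms.

120.7 ms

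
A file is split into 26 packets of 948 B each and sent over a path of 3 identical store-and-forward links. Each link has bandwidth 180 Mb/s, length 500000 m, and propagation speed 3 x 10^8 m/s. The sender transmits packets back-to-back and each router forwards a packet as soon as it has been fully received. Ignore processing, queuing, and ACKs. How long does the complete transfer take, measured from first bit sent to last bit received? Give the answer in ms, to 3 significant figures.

Per-hop transmission t_tx = L/R = 7584/180000000 = 0.0421333 ms.
Per-hop propagation t_prop = 500000/300000000 = 1.66667 ms.
Pipeline fill: first packet needs 3·t_tx to clear all hops; remaining 25 packets each add one t_tx.
Total = (3+26-1)·t_tx + 3·t_prop = 28·0.0421333 + 3·1.66667 = 6.18 ms.

6.18 ms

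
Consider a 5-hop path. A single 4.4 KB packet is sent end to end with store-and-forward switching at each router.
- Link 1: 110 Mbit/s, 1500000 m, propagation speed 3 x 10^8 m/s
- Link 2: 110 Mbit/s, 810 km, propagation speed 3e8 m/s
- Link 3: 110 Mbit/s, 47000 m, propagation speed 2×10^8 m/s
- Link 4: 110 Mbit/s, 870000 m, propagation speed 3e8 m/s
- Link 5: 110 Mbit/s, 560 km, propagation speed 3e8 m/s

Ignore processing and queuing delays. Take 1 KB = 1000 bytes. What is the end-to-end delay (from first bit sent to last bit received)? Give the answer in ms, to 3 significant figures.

14.3 ms

L = 35200 bits.
Transmission delay per hop = L/R = 35200/110000000 = 0.32 ms; 5 hops → 1.6 ms.
Propagation delays (d/s per hop): 5, 2.7, 0.235, 2.9, 1.86667 ms; sum = 12.7017 ms.
End-to-end = 14.3 ms.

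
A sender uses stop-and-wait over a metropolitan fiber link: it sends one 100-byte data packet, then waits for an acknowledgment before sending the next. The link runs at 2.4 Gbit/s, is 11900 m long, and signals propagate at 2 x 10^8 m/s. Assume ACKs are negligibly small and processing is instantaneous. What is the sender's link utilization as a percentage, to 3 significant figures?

t_tx = L/R = 800/2400000000 = 3.33333e-07 s.
t_prop = 11900/200000000 = 5.95e-05 s; RTT = 0.000119 s.
Cycle = t_tx + RTT = 0.000119333 s.
Utilization = t_tx / cycle = 3.33333e-07/0.000119333 = 0.279 %.

0.279 %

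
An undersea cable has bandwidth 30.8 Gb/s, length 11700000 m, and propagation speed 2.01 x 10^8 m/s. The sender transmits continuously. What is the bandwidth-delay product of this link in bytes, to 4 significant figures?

224100000 bytes

Propagation delay = 11700000 / 2.01e+08 = 0.058209 s.
BDP = R × t_prop = 30800000000 × 0.058209 = 1792840000 bits.
In bytes: 1792840000/8 = 224100000 bytes.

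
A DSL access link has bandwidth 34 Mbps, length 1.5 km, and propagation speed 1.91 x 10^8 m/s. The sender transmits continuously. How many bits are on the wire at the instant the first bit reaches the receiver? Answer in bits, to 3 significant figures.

Propagation delay = 1500 / 191000000 = 7.8534e-06 s.
BDP = R × t_prop = 34000000 × 7.8534e-06 = 267.016 bits.

267 bits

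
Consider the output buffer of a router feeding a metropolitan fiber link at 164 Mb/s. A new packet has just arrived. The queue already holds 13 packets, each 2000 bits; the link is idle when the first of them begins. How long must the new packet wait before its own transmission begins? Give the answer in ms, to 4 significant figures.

0.1585 ms

Each queued packet: L/R = 2000/164000000 = 0.0121951 ms.
13 queued → 0.158537 ms.
Queuing delay = 0.1585 ms.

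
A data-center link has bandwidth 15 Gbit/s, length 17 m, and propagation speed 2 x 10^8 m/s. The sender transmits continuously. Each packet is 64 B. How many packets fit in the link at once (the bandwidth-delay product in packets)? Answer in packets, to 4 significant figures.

Propagation delay = 17 / 200000000 = 8.5e-08 s.
BDP = R × t_prop = 15000000000 × 8.5e-08 = 1275 bits.
In packets of 512 bits: 2.490 packets.

2.490 packets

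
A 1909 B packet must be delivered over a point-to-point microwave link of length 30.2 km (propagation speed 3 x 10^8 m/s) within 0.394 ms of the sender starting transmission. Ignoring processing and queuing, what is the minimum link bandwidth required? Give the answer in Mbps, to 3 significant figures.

L = 15272 bits.
Propagation delay = 30200 / 300000000 = 0.100667 ms.
Transmission budget = 0.394 − 0.100667 = 0.293333 ms.
R ≥ L / t_tx = 15272 bits / 0.000293333 s = 52.1 Mbps.

52.1 Mbps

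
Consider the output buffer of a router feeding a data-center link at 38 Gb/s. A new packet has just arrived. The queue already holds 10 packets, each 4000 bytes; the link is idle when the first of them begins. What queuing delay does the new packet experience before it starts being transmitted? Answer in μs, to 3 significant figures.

8.42 μs

Each queued packet: L/R = 32000/38000000000 = 0.842105 μs.
10 queued → 8.42105 μs.
Queuing delay = 8.42 μs.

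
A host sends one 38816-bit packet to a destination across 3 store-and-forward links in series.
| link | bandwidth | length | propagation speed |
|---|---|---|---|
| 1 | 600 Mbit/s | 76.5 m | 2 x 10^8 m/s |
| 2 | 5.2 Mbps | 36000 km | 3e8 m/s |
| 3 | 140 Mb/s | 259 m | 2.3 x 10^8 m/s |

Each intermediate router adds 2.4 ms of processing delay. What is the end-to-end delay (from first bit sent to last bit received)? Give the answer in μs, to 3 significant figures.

133000 μs

Transmission delays (L/R per hop): 64.6933, 7464.62, 277.257 μs; sum = 7806.57 μs.
Propagation delays (d/s per hop): 0.3825, 120000, 1.12609 μs; sum = 120002 μs.
Processing at 2 router(s): 2 × 2.4 ms = 4800 μs.
End-to-end = 133000 μs.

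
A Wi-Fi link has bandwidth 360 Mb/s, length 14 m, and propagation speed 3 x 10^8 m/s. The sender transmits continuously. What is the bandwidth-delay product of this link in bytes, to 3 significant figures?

2.10 bytes

Propagation delay = 14 / 300000000 = 4.66667e-08 s.
BDP = R × t_prop = 360000000 × 4.66667e-08 = 16.8 bits.
In bytes: 16.8/8 = 2.10 bytes.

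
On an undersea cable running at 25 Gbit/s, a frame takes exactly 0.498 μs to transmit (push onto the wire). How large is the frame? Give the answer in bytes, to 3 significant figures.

L = R × t_tx = 25000000000 b/s × 4.98e-07 s = 12450 bits.
In bytes: 12450 / 8 = 1560 bytes.

1560 bytes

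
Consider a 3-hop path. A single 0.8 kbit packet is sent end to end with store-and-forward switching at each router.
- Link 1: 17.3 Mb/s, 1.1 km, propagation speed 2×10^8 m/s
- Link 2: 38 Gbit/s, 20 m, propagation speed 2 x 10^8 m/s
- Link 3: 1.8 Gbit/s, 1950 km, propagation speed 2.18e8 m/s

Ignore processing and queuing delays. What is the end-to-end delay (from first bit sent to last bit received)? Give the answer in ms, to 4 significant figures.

L = 800 bits.
Transmission delays (L/R per hop): 0.0462428, 2.10526e-05, 0.000444444 ms; sum = 0.0467083 ms.
Propagation delays (d/s per hop): 0.0055, 0.0001, 8.94495 ms; sum = 8.95055 ms.
End-to-end = 8.997 ms.

8.997 ms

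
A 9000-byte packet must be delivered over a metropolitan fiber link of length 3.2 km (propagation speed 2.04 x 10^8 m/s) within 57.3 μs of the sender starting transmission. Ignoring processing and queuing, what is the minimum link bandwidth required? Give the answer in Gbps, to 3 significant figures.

L = 72000 bits.
Propagation delay = 3200 / 204000000 = 15.6863 μs.
Transmission budget = 57.3 − 15.6863 = 41.6137 μs.
R ≥ L / t_tx = 72000 bits / 4.16137e-05 s = 1.73 Gbps.

1.73 Gbps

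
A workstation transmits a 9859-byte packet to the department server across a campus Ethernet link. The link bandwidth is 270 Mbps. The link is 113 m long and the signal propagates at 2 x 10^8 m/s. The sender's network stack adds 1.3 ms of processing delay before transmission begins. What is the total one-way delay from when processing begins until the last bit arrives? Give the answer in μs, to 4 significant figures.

L = 9859 × 8 = 78872 bits.
Transmission delay = L/R = 78872 / 270000000 = 292.119 μs.
Propagation delay = d/s = 113 m / 200000000 m/s = 0.565 μs.
Plus processing delay 1.3 ms = 1300 μs.
Total = 1593 μs.

1593 μs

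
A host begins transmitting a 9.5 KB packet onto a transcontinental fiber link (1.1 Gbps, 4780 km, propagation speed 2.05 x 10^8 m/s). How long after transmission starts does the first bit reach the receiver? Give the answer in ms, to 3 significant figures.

First bit experiences only propagation delay: d/s = 4780000/2.05e+08 = 23.3 ms.

23.3 ms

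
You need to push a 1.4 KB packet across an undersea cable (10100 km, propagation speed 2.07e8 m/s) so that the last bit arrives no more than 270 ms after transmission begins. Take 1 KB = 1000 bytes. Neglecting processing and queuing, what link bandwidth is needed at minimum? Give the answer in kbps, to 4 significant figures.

50.63 kbps

L = 11200 bits.
Propagation delay = 10100000 / 2.07e+08 = 48.7923 ms.
Transmission budget = 270 − 48.7923 = 221.208 ms.
R ≥ L / t_tx = 11200 bits / 0.221208 s = 50.63 kbps.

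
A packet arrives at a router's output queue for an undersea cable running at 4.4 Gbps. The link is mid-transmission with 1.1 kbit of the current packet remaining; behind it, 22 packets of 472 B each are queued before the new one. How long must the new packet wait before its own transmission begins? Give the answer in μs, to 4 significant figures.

Each queued packet: L/R = 3776/4400000000 = 0.858182 μs.
22 queued → 18.88 μs.
Plus remaining 1100 bits of current packet: 0.25 μs.
Queuing delay = 19.13 μs.

19.13 μs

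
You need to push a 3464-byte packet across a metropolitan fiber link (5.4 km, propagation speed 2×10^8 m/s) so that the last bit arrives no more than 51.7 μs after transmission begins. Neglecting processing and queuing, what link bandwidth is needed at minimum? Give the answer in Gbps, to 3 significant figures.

L = 27712 bits.
Propagation delay = 5400 / 200000000 = 27 μs.
Transmission budget = 51.7 − 27 = 24.7 μs.
R ≥ L / t_tx = 27712 bits / 2.47e-05 s = 1.12 Gbps.

1.12 Gbps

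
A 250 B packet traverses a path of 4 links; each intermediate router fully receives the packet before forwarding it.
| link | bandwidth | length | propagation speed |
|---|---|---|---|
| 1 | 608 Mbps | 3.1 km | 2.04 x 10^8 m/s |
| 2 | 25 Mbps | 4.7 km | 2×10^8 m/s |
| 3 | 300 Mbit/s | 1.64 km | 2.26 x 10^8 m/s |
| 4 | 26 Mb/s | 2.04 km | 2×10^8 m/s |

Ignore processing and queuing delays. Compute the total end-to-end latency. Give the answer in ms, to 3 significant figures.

L = 250 × 8 = 2000 bits.
Transmission delays (L/R per hop): 0.00328947, 0.08, 0.00666667, 0.0769231 ms; sum = 0.166879 ms.
Propagation delays (d/s per hop): 0.0151961, 0.0235, 0.00725664, 0.0102 ms; sum = 0.0561527 ms.
End-to-end = 0.223 ms.

0.223 ms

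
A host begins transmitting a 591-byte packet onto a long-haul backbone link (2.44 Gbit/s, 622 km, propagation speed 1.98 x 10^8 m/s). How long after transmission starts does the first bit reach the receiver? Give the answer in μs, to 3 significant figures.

3140 μs

First bit experiences only propagation delay: d/s = 622000/198000000 = 3140 μs.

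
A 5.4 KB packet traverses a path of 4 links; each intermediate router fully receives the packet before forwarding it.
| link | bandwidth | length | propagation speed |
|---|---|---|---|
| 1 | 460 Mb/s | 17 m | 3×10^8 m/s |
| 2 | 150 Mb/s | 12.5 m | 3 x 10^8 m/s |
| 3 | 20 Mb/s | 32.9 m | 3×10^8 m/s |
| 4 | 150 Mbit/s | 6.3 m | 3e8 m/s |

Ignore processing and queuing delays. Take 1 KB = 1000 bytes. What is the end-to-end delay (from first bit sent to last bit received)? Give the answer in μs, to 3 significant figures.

L = 43200 bits.
Transmission delays (L/R per hop): 93.913, 288, 2160, 288 μs; sum = 2829.91 μs.
Propagation delays (d/s per hop): 0.0566667, 0.0416667, 0.109667, 0.021 μs; sum = 0.229 μs.
End-to-end = 2830 μs.

2830 μs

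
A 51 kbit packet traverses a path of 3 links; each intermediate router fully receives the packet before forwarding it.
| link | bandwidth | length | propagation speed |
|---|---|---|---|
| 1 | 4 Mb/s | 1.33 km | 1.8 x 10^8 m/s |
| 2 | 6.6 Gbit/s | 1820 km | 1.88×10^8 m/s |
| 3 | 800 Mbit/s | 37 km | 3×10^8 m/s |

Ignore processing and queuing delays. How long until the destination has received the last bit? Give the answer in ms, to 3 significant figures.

L = 51000 bits.
Transmission delays (L/R per hop): 12.75, 0.00772727, 0.06375 ms; sum = 12.8215 ms.
Propagation delays (d/s per hop): 0.00738889, 9.68085, 0.123333 ms; sum = 9.81157 ms.
End-to-end = 22.6 ms.

22.6 ms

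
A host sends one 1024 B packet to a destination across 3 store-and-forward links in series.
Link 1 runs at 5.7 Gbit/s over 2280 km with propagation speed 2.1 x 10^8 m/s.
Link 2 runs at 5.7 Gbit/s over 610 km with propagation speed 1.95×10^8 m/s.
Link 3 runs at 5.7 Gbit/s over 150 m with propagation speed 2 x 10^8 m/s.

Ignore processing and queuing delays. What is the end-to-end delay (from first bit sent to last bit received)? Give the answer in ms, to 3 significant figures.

L = 1024 × 8 = 8192 bits.
Transmission delay per hop = L/R = 8192/5700000000 = 0.00143719 ms; 3 hops → 0.00431158 ms.
Propagation delays (d/s per hop): 10.8571, 3.12821, 0.00075 ms; sum = 13.9861 ms.
End-to-end = 14.0 ms.

14.0 ms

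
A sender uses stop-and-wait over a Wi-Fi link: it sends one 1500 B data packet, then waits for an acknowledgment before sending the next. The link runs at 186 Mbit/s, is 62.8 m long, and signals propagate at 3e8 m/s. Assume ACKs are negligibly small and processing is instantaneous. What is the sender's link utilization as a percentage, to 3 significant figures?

99.4 %

t_tx = L/R = 12000/186000000 = 6.45161e-05 s.
t_prop = 62.8/300000000 = 2.09333e-07 s; RTT = 4.18667e-07 s.
Cycle = t_tx + RTT = 6.49348e-05 s.
Utilization = t_tx / cycle = 6.45161e-05/6.49348e-05 = 99.4 %.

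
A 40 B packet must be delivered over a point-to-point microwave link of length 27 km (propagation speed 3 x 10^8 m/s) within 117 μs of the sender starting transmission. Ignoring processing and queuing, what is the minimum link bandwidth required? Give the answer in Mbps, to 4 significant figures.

L = 320 bits.
Propagation delay = 27000 / 300000000 = 90 μs.
Transmission budget = 117 − 90 = 27 μs.
R ≥ L / t_tx = 320 bits / 2.7e-05 s = 11.85 Mbps.

11.85 Mbps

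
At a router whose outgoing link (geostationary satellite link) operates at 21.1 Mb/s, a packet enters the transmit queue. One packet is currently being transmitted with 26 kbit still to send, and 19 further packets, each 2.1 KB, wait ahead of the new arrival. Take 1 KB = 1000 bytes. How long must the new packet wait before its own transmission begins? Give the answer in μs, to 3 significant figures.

Each queued packet: L/R = 16800/21100000 = 796.209 μs.
19 queued → 15128 μs.
Plus remaining 26000 bits of current packet: 1232.23 μs.
Queuing delay = 16400 μs.

16400 μs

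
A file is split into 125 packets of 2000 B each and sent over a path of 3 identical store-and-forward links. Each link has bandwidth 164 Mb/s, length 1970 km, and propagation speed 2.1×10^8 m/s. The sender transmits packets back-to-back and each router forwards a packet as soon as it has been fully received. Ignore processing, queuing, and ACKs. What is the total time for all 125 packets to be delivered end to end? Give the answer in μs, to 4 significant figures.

Per-hop transmission t_tx = L/R = 16000/164000000 = 97.561 μs.
Per-hop propagation t_prop = 1970000/210000000 = 9380.95 μs.
Pipeline fill: first packet needs 3·t_tx to clear all hops; remaining 124 packets each add one t_tx.
Total = (3+125-1)·t_tx + 3·t_prop = 127·97.561 + 3·9380.95 = 40530 μs.

40530 μs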